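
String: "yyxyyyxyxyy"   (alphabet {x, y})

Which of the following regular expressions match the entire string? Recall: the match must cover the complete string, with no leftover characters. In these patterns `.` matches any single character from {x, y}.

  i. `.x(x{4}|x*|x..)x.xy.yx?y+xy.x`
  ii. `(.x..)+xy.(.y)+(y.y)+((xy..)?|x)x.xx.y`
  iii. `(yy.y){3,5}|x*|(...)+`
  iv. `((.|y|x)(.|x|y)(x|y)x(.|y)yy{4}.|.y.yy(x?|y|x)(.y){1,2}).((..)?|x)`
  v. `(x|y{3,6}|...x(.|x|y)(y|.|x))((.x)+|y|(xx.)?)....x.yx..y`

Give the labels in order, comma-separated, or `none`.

iv

i → no match — must end with "x"
ii → no match
iii → no match
iv → match
v → no match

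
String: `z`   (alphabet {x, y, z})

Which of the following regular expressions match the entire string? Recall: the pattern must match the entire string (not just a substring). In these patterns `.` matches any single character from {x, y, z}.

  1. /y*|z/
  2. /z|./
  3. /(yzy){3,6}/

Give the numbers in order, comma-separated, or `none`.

1 → match
2 → match
3 → no match — must start with `yzy`

1, 2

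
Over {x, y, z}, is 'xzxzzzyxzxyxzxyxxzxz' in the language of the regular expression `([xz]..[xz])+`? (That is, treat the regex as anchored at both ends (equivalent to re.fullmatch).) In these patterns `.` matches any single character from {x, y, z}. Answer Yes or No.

Yes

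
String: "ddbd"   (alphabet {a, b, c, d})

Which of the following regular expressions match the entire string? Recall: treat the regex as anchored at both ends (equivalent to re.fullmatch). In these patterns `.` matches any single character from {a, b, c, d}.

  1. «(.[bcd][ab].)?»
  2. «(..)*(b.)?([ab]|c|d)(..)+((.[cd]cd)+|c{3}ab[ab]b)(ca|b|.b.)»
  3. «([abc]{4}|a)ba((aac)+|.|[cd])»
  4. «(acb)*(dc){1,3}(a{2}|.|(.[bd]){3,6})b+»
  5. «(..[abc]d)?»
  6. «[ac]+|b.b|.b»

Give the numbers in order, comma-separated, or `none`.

1 → match
2 → no match
3 → no match
4 → no match — must end with "b"
5 → match
6 → no match

1, 5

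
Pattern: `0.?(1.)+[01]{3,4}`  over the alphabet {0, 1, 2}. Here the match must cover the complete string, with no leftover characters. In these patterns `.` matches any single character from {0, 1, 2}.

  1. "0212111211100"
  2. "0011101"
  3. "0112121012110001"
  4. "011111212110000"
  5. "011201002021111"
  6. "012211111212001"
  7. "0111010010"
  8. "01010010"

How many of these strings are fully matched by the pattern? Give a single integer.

1 → match
2 → match
3 → match
4 → match
5 → no match
6 → no match
7 → match
8 → match
Total matched: 6

6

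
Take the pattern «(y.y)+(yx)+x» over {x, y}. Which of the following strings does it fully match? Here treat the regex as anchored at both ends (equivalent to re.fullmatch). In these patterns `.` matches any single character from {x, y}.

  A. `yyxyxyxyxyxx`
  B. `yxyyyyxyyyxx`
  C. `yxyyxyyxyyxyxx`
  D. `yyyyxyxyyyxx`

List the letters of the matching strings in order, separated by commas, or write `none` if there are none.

C

A → no match
B → no match
C → match
D → no match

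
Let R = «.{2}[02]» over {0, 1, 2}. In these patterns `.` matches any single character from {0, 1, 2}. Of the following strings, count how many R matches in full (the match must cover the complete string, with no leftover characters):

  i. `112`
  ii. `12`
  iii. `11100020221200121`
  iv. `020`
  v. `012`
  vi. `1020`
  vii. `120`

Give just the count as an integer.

i → match
ii → no match
iii → no match
iv → match
v → match
vi → no match
vii → match
Total matched: 4

4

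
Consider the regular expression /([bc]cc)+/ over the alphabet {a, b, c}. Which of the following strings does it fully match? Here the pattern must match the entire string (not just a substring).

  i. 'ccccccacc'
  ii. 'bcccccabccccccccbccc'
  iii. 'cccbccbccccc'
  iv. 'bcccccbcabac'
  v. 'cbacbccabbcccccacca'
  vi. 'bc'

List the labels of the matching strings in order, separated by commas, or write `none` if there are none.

iii

i → no match
ii → no match
iii → match
iv → no match — must end with 'cc'
v → no match — must end with 'cc'
vi → no match — must end with 'cc'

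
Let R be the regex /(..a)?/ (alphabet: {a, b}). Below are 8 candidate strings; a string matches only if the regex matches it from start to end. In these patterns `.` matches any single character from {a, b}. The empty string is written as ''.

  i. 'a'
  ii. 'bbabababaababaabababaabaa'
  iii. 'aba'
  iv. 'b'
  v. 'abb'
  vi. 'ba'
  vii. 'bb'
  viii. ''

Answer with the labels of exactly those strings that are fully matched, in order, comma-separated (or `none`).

i → no match
ii → no match
iii → match
iv → no match
v → no match
vi → no match
vii → no match
viii → match

iii, viii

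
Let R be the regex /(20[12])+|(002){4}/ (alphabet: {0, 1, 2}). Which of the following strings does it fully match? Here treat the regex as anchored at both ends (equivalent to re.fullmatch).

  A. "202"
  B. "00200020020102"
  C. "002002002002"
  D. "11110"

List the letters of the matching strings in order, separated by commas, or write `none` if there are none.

A. "202" → match
B → no match
C. "002002002002" → match
D. "11110" → no match

A, C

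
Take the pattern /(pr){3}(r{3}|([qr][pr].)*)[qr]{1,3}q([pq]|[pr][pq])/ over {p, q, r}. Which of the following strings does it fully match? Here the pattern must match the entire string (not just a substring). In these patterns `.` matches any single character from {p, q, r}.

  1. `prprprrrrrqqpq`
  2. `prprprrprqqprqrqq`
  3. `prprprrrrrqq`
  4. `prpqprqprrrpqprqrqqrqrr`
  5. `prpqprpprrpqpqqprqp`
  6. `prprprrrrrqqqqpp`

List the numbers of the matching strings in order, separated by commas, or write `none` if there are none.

1 → match
2 → no match
3 → match
4 → no match
5 → no match
6 → no match

1, 3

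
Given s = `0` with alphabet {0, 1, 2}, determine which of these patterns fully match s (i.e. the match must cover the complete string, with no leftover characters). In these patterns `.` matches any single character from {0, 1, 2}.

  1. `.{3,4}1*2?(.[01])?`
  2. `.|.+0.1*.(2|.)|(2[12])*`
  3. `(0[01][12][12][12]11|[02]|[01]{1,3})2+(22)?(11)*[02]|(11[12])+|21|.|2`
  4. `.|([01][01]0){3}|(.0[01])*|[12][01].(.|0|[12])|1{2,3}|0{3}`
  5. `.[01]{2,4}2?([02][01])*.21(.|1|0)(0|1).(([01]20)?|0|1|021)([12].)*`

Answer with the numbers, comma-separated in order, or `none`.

1 → no match
2 → match
3 → match
4 → match
5 → no match

2, 3, 4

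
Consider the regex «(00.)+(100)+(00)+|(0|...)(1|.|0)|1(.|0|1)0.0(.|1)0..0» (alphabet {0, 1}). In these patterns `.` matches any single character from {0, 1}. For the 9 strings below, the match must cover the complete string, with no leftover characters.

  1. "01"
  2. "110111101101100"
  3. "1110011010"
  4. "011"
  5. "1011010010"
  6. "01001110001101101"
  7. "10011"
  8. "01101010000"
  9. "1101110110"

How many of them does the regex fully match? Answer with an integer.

1. "01" → match
2 → no match
3. "1110011010" → no match
4. "011" → no match
5. "1011010010" → no match
6 → no match
7. "10011" → no match
8. "01101010000" → no match
9. "1101110110" → no match
Total matched: 1

1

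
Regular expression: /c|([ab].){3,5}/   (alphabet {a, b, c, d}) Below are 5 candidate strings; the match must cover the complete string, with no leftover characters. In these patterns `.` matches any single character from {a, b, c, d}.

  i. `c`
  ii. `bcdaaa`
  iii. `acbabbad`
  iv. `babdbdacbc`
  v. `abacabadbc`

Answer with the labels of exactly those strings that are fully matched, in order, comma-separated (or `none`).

i, iii, iv, v

i → match
ii → no match
iii → match
iv → match
v → match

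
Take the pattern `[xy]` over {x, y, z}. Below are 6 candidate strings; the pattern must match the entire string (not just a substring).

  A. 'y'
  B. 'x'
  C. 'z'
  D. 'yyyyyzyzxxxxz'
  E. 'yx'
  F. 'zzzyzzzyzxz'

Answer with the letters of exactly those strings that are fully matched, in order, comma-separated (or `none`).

A, B

A. 'y' → match
B. 'x' → match
C. 'z' → no match
D → no match
E. 'yx' → no match
F. 'zzzyzzzyzxz' → no match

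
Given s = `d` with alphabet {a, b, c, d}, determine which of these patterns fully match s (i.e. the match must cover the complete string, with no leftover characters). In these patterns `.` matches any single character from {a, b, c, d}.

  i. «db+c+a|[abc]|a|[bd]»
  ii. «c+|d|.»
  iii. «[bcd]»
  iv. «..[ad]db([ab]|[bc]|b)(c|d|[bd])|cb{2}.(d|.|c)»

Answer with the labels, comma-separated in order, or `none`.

i → match
ii → match
iii → match
iv → no match

i, ii, iii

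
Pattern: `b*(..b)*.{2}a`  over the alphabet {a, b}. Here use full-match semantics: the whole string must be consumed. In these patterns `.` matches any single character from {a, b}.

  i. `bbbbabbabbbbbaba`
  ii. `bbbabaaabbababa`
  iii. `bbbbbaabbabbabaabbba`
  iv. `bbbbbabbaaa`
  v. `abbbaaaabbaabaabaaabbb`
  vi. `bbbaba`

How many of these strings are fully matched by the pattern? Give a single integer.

i → match
ii → no match
iii → match
iv. `bbbbbabbaaa` → match
v → no match — must end with `a`
vi. `bbbaba` → match
Total matched: 4

4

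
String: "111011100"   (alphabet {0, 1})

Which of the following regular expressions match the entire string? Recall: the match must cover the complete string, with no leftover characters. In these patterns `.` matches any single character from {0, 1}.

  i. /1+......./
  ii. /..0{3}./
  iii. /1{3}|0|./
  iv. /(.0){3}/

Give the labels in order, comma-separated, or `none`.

i → match
ii → no match
iii → no match
iv → no match

i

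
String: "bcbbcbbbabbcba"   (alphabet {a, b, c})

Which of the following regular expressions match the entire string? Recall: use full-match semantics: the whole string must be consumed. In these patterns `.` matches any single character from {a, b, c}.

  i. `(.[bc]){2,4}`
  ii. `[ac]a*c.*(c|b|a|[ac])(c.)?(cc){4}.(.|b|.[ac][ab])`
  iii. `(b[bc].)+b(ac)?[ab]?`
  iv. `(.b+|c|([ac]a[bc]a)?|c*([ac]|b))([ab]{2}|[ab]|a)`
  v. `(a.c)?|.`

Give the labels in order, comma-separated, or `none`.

i → no match
ii → no match
iii → match
iv → no match
v → no match

iii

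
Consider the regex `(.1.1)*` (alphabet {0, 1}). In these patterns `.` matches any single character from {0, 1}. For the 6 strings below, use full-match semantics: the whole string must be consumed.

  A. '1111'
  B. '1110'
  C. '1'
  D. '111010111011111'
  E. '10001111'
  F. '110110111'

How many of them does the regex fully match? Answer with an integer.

1

A → match
B → no match
C → no match
D → no match
E → no match
F → no match
Total matched: 1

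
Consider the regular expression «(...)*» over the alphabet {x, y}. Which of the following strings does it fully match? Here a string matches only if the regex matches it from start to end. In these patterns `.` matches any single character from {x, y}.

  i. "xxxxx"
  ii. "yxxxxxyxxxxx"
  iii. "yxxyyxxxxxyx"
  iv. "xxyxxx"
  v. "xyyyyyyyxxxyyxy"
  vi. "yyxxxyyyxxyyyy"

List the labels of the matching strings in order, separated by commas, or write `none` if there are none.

ii, iii, iv, v

i → no match
ii → match
iii → match
iv → match
v → match
vi → no match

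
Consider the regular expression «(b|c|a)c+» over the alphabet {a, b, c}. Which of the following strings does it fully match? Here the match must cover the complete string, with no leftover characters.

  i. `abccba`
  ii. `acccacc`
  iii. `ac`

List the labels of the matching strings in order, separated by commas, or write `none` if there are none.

iii

i. `abccba` → no match — must end with `c`
ii. `acccacc` → no match
iii. `ac` → match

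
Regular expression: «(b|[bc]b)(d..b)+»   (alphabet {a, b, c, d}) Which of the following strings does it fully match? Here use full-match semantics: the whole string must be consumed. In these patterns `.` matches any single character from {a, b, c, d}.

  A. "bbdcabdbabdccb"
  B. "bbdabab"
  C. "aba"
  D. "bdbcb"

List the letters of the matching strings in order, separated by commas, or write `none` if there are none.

A, D

A → match
B → no match
C → no match — must end with "b"
D → match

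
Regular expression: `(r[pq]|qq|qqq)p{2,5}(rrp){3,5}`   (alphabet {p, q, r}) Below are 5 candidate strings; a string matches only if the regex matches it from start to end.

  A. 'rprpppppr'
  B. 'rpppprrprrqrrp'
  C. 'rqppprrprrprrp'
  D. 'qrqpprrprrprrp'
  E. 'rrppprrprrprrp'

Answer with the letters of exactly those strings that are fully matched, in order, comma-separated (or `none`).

C

A → no match — must end with 'rrp'
B → no match
C → match
D → no match
E → no match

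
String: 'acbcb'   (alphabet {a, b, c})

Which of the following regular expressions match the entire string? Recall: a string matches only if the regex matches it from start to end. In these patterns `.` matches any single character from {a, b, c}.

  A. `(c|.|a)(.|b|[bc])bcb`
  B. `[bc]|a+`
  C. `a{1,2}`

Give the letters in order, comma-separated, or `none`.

A → match
B → no match
C → no match — must end with 'a'

A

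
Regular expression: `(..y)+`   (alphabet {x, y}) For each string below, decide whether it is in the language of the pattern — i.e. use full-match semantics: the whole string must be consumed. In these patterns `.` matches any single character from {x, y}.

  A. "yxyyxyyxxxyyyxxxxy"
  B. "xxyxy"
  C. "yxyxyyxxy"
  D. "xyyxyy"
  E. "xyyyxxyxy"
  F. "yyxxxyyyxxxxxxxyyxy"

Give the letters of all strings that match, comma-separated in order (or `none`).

A → no match
B → no match
C → match
D → match
E → no match
F → no match

C, D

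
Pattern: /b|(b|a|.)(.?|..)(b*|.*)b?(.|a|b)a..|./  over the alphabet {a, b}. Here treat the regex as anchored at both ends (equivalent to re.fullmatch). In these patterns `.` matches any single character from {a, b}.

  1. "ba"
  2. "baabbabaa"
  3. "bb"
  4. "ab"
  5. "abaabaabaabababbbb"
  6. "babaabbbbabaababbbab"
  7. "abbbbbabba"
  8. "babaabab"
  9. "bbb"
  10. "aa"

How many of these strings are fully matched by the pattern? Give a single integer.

0

1 → no match
2 → no match
3 → no match
4 → no match
5 → no match
6 → no match
7 → no match
8 → no match
9 → no match
10 → no match
Total matched: 0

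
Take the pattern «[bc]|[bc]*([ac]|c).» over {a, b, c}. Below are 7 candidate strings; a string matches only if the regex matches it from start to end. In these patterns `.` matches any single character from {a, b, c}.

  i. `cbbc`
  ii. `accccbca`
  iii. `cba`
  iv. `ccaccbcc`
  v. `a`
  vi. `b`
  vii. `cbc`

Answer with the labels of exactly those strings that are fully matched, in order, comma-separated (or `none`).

vi

i → no match
ii → no match
iii → no match
iv → no match
v → no match
vi → match
vii → no match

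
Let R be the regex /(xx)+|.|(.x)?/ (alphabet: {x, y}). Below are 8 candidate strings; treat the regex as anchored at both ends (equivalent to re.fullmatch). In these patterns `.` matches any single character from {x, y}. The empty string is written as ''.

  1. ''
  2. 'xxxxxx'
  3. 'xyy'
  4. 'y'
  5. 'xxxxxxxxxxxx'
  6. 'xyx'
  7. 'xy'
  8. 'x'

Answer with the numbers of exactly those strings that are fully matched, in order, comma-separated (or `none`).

1, 2, 4, 5, 8

1 → match
2 → match
3 → no match
4 → match
5 → match
6 → no match
7 → no match
8 → match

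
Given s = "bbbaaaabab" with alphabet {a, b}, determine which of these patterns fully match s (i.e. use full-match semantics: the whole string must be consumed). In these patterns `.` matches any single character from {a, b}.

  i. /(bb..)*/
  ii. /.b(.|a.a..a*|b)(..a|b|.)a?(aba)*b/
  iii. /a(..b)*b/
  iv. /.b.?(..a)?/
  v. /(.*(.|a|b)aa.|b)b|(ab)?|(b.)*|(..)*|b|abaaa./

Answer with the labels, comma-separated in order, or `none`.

ii, v

i → no match
ii → match
iii → no match — must start with "a"
iv → no match
v → match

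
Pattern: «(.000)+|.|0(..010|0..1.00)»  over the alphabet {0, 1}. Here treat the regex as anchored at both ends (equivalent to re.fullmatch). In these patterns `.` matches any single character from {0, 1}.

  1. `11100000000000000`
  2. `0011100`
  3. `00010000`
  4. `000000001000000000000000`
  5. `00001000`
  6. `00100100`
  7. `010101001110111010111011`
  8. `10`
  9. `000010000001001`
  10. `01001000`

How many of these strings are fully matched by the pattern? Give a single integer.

1 → no match
2 → no match
3 → no match
4 → match
5 → match
6 → no match
7 → no match
8 → no match
9 → no match
10 → no match
Total matched: 2

2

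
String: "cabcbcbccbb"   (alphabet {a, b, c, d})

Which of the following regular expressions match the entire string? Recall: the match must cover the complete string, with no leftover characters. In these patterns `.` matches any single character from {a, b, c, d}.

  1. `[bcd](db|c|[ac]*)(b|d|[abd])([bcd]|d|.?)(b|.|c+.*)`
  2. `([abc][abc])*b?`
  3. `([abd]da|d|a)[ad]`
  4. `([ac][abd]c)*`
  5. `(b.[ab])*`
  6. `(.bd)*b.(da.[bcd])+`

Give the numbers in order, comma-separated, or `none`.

1 → match
2 → match
3 → no match
4 → no match
5 → no match
6 → no match

1, 2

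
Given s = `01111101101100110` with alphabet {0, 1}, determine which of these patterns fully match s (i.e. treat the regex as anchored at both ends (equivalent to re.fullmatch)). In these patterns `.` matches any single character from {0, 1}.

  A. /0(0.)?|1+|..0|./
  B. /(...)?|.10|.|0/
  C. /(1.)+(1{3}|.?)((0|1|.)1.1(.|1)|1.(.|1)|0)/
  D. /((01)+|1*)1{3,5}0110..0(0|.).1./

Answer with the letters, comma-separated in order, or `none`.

A → no match
B → no match
C → no match — must start with `1`
D → match

D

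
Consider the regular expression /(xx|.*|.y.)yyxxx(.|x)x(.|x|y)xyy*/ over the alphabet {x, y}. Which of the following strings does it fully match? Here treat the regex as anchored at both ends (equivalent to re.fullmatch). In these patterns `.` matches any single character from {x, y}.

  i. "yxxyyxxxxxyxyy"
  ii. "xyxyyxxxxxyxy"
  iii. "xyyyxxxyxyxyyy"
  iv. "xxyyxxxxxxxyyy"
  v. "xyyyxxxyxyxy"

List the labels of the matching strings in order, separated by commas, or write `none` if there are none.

i → match
ii → match
iii → match
iv → match
v → match

i, ii, iii, iv, v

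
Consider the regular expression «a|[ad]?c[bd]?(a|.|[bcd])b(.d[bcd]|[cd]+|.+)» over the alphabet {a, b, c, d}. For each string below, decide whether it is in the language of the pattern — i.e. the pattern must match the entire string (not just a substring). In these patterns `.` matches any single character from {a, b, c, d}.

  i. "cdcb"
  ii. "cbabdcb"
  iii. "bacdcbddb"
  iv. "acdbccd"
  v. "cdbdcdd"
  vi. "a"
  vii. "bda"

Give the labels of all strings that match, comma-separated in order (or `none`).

ii, iv, v, vi

i. "cdcb" → no match
ii. "cbabdcb" → match
iii. "bacdcbddb" → no match
iv. "acdbccd" → match
v. "cdbdcdd" → match
vi. "a" → match
vii. "bda" → no match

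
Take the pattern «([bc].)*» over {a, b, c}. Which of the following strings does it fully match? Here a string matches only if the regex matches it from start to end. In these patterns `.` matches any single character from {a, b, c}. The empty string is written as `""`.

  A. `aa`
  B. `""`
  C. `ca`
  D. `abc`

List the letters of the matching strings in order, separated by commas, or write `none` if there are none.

B, C

A → no match
B → match
C → match
D → no match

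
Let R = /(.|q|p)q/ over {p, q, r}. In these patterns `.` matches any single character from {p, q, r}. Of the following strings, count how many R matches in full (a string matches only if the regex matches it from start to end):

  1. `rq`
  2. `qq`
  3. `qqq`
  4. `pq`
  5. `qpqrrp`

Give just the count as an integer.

3

1 → match
2 → match
3 → no match
4 → match
5 → no match — must end with `q`
Total matched: 3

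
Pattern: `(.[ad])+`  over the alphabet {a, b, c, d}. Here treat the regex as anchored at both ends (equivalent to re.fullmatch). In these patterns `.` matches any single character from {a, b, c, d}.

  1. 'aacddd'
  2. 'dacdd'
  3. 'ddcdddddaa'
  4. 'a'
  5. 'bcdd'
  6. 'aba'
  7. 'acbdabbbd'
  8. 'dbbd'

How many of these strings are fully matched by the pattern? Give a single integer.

2

1. 'aacddd' → match
2. 'dacdd' → no match
3. 'ddcdddddaa' → match
4. 'a' → no match
5. 'bcdd' → no match
6. 'aba' → no match
7. 'acbdabbbd' → no match
8. 'dbbd' → no match
Total matched: 2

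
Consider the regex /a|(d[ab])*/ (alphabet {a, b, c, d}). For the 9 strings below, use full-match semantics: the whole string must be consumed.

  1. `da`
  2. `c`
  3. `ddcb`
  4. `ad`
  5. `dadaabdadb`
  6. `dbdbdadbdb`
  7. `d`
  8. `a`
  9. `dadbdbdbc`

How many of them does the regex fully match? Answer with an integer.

3

1 → match
2 → no match
3 → no match
4 → no match
5 → no match
6 → match
7 → no match
8 → match
9 → no match
Total matched: 3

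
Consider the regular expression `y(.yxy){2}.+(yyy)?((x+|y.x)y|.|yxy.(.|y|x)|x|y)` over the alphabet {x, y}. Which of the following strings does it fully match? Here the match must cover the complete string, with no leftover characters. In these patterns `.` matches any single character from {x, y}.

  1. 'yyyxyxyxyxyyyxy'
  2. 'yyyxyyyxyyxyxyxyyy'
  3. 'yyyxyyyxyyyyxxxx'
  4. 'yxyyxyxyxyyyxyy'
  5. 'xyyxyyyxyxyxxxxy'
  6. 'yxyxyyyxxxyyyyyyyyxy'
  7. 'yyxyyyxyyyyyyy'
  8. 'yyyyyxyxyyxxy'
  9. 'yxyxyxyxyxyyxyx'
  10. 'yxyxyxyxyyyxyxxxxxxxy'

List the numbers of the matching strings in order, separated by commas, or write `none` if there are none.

1, 2, 3, 9, 10

1 → match
2 → match
3 → match
4 → no match
5 → no match — must start with 'y'
6 → no match
7 → no match
8 → no match
9 → match
10 → match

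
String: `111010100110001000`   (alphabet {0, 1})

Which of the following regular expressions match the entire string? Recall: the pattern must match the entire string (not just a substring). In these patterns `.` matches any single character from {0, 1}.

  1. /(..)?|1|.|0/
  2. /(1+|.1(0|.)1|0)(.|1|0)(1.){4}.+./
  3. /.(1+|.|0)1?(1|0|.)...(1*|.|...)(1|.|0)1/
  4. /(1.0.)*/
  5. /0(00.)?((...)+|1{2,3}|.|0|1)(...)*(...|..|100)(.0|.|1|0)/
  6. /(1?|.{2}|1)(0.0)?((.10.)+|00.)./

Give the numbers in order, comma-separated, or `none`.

6

1 → no match
2 → no match
3 → no match — must end with `1`
4 → no match
5 → no match — must start with `0`
6 → match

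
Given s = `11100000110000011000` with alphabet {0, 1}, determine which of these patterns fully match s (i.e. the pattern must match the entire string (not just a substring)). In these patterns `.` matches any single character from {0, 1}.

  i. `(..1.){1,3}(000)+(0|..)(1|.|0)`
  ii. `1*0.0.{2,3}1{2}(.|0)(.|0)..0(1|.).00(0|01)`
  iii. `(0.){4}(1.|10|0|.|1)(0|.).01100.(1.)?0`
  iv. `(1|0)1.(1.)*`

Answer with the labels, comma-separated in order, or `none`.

i → no match
ii → match
iii → no match — must start with `0`
iv → no match

ii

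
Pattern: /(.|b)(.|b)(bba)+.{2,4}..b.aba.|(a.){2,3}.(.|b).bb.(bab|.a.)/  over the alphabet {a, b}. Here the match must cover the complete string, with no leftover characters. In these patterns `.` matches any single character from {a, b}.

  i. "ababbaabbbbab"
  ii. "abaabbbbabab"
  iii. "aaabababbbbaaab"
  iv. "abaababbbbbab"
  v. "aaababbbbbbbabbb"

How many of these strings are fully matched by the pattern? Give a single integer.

3

i → match
ii. "abaabbbbabab" → no match
iii → match
iv → match
v → no match
Total matched: 3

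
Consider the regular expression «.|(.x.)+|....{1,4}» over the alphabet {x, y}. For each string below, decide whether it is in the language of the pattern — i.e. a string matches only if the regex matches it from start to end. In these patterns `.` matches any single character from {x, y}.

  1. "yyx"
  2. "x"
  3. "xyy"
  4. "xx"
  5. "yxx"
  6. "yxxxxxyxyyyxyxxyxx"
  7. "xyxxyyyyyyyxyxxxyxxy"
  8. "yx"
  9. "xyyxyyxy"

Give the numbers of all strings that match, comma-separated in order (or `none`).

2, 5

1. "yyx" → no match
2. "x" → match
3. "xyy" → no match
4. "xx" → no match
5. "yxx" → match
6 → no match
7 → no match
8. "yx" → no match
9. "xyyxyyxy" → no match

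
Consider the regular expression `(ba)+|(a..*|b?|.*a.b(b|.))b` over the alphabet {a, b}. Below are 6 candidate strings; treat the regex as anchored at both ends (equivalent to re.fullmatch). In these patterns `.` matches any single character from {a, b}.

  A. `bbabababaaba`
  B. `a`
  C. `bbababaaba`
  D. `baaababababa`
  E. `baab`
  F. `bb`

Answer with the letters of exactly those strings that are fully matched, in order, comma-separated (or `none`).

A. `bbabababaaba` → no match
B. `a` → no match
C. `bbababaaba` → no match
D. `baaababababa` → no match
E. `baab` → no match
F. `bb` → match

F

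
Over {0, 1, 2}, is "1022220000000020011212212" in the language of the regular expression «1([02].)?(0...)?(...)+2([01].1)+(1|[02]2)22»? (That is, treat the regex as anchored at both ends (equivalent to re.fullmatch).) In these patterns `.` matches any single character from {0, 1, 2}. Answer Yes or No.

No

Every match must end with "22", but "1022220000000020011212212" does not.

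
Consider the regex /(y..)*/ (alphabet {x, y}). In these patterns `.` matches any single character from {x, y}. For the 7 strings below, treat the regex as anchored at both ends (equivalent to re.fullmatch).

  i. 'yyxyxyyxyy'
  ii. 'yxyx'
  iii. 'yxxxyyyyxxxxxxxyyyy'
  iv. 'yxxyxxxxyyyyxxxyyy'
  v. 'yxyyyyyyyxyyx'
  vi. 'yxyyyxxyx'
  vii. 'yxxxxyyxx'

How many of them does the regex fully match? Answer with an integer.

0

i → no match
ii → no match
iii → no match
iv → no match
v → no match
vi → no match
vii → no match
Total matched: 0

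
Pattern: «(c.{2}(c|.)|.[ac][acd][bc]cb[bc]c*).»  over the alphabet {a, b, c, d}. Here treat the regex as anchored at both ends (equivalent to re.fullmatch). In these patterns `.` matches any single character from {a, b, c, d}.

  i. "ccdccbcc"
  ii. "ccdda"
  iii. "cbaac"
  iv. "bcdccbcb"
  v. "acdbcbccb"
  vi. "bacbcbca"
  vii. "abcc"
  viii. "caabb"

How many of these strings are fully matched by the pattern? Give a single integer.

i → match
ii → match
iii → match
iv → match
v → match
vi → match
vii → no match
viii → match
Total matched: 7

7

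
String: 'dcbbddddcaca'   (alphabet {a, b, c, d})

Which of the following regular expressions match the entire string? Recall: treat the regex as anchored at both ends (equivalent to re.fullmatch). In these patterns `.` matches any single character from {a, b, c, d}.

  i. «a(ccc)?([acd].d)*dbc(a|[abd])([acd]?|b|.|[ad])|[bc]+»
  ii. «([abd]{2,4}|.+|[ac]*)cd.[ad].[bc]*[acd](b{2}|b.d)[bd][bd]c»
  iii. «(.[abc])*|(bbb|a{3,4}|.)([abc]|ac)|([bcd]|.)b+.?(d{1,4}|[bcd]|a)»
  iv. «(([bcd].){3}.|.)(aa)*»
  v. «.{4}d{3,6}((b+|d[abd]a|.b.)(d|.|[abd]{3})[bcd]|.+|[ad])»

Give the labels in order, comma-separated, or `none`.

v

i → no match
ii → no match — must end with 'c'
iii → no match
iv → no match
v → match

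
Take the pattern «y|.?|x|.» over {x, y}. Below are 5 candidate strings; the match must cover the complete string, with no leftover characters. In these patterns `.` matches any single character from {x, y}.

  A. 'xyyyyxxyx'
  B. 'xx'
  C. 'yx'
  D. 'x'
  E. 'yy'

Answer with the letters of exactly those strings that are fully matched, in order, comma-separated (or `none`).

D

A → no match
B → no match
C → no match
D → match
E → no match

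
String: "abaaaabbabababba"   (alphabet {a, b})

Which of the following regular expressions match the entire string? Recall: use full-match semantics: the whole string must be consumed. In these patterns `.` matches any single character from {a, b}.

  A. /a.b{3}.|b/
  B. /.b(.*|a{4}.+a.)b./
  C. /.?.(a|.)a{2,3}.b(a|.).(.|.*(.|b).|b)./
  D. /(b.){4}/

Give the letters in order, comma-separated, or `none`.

B, C

A → no match
B → match
C → match
D → no match — must start with "b"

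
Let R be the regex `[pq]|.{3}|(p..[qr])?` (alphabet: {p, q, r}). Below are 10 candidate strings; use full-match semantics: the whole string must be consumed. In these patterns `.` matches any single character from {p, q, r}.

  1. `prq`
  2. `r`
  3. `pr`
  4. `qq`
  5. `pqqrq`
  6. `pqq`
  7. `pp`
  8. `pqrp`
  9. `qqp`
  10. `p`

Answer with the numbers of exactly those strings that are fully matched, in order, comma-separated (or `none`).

1 → match
2 → no match
3 → no match
4 → no match
5 → no match
6 → match
7 → no match
8 → no match
9 → match
10 → match

1, 6, 9, 10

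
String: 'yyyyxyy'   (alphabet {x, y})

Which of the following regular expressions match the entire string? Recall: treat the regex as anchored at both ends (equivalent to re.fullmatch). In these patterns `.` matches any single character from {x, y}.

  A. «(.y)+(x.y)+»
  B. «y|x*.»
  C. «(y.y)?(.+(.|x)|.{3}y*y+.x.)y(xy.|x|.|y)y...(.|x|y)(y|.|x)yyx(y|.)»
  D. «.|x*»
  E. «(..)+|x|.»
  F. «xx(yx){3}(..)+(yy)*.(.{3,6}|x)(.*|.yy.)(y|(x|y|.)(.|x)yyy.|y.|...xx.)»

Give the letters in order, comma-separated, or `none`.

A → match
B → no match
C → no match
D → no match
E → no match
F → no match — must start with 'xxyx'

A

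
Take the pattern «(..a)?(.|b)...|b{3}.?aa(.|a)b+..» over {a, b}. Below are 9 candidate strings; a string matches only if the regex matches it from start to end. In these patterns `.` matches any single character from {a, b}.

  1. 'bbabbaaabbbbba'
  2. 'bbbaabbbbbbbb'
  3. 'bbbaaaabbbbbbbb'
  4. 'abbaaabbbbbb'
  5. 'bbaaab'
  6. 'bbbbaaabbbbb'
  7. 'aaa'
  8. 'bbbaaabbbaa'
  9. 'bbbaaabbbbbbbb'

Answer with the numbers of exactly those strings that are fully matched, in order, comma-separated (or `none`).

2, 3, 6, 8, 9

1 → no match
2 → match
3 → match
4 → no match
5 → no match
6 → match
7 → no match
8 → match
9 → match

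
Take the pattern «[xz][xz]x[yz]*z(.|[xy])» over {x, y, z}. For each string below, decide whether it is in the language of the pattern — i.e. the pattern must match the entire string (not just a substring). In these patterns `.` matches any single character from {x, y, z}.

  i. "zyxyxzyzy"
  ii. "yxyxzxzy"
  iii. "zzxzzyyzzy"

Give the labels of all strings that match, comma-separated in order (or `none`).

i → no match
ii → no match
iii → match

iii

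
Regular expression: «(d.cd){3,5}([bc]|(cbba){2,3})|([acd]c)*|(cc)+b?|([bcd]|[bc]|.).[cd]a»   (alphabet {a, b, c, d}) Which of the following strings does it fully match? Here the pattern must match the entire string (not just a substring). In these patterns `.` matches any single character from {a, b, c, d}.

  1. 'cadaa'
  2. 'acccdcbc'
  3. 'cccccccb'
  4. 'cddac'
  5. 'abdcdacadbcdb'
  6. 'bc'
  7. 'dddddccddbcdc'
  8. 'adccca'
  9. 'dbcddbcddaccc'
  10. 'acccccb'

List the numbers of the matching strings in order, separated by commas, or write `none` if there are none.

1 → no match
2 → no match
3 → no match
4 → no match
5 → no match
6 → no match
7 → no match
8 → no match
9 → no match
10 → no match

none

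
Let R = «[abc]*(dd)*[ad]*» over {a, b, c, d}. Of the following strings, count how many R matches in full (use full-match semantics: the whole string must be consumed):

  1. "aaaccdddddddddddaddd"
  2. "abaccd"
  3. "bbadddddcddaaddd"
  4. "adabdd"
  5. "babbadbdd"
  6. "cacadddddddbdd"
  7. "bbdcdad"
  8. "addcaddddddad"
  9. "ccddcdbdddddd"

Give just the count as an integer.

1 → match
2 → match
3 → no match
4 → no match
5 → no match
6 → no match
7 → no match
8 → no match
9 → no match
Total matched: 2

2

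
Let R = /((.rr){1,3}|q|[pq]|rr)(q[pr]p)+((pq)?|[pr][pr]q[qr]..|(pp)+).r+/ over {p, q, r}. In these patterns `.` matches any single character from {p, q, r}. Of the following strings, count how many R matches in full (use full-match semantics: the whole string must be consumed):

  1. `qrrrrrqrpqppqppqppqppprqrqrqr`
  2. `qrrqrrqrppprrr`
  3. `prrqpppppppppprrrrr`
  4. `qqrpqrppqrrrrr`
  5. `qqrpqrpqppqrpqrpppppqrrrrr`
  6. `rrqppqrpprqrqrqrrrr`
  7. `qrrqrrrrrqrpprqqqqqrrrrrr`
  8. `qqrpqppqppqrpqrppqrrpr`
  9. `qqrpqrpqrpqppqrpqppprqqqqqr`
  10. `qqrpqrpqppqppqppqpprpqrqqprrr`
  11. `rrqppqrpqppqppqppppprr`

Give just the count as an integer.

1 → match
2 → match
3 → match
4 → match
5 → match
6 → match
7 → match
8 → no match
9 → match
10 → match
11 → match
Total matched: 10

10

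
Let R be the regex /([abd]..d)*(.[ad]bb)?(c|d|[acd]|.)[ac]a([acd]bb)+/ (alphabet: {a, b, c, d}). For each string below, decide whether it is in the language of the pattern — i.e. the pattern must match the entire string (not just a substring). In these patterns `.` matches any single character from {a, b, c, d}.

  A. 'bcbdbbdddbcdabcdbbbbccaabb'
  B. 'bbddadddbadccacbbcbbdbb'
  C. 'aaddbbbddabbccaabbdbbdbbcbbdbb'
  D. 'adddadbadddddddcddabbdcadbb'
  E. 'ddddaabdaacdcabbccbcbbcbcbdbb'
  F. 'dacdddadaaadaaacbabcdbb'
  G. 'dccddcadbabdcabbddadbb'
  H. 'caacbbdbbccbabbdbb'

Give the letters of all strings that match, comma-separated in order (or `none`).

C

A → no match
B → no match
C → match
D → no match
E → no match
F → no match
G → no match
H → no match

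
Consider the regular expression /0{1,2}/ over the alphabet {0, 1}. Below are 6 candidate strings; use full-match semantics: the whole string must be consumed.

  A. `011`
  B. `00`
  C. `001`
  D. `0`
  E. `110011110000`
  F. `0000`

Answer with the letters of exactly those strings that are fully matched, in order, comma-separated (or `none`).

A → no match — must end with `0`
B → match
C → no match — must end with `0`
D → match
E → no match — must start with `0`
F → no match

B, D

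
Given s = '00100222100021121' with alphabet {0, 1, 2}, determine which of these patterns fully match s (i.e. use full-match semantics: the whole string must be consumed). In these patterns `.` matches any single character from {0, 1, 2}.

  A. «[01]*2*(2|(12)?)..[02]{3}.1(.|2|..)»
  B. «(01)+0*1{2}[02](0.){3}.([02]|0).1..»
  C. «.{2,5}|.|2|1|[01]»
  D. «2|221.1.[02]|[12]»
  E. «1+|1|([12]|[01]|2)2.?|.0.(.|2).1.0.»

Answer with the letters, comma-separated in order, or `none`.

A → match
B → no match — must start with '01'
C → no match
D → no match
E → no match

A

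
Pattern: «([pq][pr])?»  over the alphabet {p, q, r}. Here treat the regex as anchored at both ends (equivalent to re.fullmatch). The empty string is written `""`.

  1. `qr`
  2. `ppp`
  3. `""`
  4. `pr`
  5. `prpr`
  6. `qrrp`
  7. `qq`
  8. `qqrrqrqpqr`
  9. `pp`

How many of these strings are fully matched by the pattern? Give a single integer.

4

1. `qr` → match
2. `ppp` → no match
3. `""` → match
4. `pr` → match
5. `prpr` → no match
6. `qrrp` → no match
7. `qq` → no match
8. `qqrrqrqpqr` → no match
9. `pp` → match
Total matched: 4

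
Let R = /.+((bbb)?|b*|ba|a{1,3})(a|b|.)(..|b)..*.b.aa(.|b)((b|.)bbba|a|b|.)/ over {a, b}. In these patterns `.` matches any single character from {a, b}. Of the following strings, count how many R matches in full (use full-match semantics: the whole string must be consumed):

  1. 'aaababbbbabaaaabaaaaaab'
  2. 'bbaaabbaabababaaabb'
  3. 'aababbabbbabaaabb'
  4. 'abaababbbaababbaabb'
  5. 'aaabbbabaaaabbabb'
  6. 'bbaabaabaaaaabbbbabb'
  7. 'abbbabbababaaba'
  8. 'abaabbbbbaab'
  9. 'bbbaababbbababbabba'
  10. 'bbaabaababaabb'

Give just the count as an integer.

1 → no match
2 → match
3 → match
4 → match
5 → no match
6 → no match
7 → no match
8. 'abaabbbbbaab' → no match
9 → no match
10 → no match
Total matched: 3

3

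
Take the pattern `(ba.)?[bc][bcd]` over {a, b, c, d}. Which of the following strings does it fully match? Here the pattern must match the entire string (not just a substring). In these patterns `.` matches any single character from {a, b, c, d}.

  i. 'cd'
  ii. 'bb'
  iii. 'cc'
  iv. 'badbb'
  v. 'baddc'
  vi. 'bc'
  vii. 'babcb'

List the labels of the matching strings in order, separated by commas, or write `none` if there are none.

i, ii, iii, iv, vi, vii

i. 'cd' → match
ii. 'bb' → match
iii. 'cc' → match
iv. 'badbb' → match
v. 'baddc' → no match
vi. 'bc' → match
vii. 'babcb' → match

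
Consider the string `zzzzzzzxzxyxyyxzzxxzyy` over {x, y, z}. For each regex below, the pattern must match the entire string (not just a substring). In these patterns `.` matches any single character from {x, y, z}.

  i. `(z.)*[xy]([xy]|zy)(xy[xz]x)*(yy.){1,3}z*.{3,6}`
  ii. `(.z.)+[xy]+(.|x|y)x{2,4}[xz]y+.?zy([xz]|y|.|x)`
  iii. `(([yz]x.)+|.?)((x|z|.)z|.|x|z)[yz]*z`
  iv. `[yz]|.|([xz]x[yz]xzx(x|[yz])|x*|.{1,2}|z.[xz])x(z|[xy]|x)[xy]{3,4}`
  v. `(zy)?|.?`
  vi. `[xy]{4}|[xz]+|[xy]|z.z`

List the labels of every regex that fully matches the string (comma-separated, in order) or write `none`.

i

i → match
ii → no match
iii → no match — must end with `z`
iv → no match
v → no match
vi → no match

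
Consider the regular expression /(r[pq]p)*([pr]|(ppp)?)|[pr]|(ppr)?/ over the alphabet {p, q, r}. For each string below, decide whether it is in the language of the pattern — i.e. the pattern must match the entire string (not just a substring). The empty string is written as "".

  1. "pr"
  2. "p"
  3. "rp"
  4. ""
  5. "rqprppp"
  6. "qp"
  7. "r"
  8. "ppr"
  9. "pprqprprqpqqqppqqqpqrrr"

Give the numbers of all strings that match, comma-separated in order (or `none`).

1 → no match
2 → match
3 → no match
4 → match
5 → match
6 → no match
7 → match
8 → match
9 → no match

2, 4, 5, 7, 8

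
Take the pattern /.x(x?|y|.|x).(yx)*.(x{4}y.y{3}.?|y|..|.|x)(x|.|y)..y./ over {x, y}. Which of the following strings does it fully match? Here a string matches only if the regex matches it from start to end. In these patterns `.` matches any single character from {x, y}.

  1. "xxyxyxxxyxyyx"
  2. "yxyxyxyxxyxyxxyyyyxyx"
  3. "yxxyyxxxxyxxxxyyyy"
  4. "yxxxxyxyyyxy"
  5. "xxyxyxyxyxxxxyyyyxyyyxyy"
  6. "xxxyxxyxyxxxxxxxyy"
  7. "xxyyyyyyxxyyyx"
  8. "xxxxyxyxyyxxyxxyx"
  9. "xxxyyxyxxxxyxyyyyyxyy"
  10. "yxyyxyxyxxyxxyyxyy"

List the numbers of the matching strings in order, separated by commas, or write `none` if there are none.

1, 9

1 → match
2 → no match
3 → no match
4 → no match
5 → no match
6 → no match
7 → no match
8 → no match
9 → match
10 → no match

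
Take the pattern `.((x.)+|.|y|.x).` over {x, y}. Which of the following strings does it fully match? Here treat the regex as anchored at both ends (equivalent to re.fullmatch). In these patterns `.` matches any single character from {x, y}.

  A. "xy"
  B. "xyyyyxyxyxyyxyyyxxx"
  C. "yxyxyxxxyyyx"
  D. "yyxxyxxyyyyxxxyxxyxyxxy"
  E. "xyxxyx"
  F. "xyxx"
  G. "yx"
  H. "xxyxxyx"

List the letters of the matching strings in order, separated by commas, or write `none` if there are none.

F

A → no match
B → no match
C → no match
D → no match
E → no match
F → match
G → no match
H → no match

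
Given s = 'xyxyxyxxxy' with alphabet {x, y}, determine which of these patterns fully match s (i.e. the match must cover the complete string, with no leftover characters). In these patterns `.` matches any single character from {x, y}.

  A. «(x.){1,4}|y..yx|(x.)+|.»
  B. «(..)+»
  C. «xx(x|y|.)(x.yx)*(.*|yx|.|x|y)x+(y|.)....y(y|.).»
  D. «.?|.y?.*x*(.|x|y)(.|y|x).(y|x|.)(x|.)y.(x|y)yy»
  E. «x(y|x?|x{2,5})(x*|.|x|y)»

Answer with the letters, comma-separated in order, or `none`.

A → match
B → match
C → no match — must start with 'xx'
D → no match
E → no match

A, B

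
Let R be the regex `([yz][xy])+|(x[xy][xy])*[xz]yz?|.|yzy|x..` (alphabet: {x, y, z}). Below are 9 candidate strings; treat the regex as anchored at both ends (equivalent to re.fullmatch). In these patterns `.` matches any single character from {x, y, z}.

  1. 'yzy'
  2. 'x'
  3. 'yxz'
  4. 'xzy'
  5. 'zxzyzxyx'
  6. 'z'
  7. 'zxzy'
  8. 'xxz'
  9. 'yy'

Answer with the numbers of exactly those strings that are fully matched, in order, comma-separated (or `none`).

1 → match
2 → match
3 → no match
4 → match
5 → match
6 → match
7 → match
8 → match
9 → match

1, 2, 4, 5, 6, 7, 8, 9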